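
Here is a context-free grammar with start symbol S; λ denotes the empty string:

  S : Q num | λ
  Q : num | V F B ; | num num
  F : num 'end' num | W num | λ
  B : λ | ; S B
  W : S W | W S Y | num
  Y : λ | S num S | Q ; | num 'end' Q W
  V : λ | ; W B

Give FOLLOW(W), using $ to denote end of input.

{ ;, num }

In F : W num: add FIRST(num) = { num }.
In W : S W: W is at the end, add FOLLOW(W) = { ;, num }.
In W : W S Y: add FIRST(S Y)\{λ} = { ;, num }.
  Since S Y is nullable, also add FOLLOW(W) = { ;, num }.
In Y : num 'end' Q W: W is at the end, add FOLLOW(Y) = { ;, num }.
In V : ; W B: add FIRST(B)\{λ} = { ; }.
  Since B is nullable, also add FOLLOW(V) = { ;, num }.
Union: FOLLOW(W) = { ;, num }.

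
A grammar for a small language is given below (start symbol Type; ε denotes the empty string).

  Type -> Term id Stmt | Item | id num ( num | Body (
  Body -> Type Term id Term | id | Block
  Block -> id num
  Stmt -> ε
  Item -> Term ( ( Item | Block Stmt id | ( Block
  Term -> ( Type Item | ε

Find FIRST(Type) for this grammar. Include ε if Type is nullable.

{ (, id }

From Type -> Term id Stmt: Term nullable, take FIRST(Term) ∪ {id} = { (, id }.
From Type -> Item: add FIRST(Item) = { (, id }.
Type -> id num ( num contributes {id}.
From Type -> Body (: add FIRST(Body) = { (, id }.
Union: FIRST(Type) = { (, id }.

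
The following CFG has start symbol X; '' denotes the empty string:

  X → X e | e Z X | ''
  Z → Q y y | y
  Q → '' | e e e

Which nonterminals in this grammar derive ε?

{ Q, X }

Directly nullable (have an ''-production): X, Q.
No other nonterminal has a production whose RHS symbols are all nullable.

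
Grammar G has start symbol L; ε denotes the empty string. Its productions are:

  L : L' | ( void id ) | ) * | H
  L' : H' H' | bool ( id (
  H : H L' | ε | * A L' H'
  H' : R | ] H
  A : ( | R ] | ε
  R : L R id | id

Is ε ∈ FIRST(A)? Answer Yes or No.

A has an ε-production, so A ⇒ ε.

Yes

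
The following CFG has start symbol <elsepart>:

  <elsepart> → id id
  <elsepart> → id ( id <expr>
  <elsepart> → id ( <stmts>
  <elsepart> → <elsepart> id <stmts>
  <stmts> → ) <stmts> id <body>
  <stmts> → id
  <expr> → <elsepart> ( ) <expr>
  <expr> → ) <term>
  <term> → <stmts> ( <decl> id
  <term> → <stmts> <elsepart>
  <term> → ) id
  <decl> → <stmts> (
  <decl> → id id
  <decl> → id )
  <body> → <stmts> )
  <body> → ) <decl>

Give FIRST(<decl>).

From <decl> → <stmts> (: add FIRST(<stmts>) = { ), id }.
<decl> → id id contributes {id}.
<decl> → id ) contributes {id}.
Union: FIRST(<decl>) = { ), id }.

{ ), id }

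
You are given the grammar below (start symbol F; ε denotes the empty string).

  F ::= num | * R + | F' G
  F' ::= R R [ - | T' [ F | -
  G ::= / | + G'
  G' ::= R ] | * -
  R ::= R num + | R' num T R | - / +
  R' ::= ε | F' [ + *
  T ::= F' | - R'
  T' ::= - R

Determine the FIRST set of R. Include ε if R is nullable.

From R ::= R num +: add FIRST(R) = { -, num }.
From R ::= R' num T R: R' nullable, take FIRST(R') ∪ {num} = { -, num }.
R ::= - / + contributes {-}.
Union: FIRST(R) = { -, num }.

{ -, num }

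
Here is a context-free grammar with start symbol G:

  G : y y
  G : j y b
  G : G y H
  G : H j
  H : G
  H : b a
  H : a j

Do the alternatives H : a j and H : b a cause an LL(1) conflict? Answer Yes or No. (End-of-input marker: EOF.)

No

FIRST(a j) = { a } and FIRST(b a) = { b }.
The FIRST sets are disjoint and neither alternative is nullable — no conflict.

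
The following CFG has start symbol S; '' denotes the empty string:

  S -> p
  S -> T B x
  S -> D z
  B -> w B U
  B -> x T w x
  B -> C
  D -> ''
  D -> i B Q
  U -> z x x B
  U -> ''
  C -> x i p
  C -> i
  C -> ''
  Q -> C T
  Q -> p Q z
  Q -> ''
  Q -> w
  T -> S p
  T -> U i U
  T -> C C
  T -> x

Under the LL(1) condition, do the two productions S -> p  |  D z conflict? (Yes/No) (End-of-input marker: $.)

FIRST(p) = { p } and FIRST(D z) = { i, z }.
The FIRST sets are disjoint and neither alternative is nullable — no conflict.

No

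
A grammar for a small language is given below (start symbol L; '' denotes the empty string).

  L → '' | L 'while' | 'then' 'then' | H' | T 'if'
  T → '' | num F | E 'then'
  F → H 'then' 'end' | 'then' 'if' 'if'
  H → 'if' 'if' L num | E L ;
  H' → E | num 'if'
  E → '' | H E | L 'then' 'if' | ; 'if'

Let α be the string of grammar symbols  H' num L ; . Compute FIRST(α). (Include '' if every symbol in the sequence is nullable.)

{ 'if', 'then', 'while', ;, num }

Add FIRST(H')\{''} = { 'if', 'then', 'while', ;, num }; H' is nullable, continue.
num is a terminal; add {num} and stop.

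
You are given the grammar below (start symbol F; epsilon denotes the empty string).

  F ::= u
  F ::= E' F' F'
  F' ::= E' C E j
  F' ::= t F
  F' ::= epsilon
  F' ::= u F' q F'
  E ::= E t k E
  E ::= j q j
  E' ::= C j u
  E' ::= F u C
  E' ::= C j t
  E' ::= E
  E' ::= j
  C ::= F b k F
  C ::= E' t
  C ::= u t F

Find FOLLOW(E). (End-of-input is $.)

In F' ::= E' C E j: add FIRST(j) = { j }.
In E ::= E t k E: add FIRST(t k E) = { t }.
In E ::= E t k E: E is at the end, add FOLLOW(E) = { $, b, j, q, t, u }.
In E' ::= E: E is at the end, add FOLLOW(E') = { $, b, j, q, t, u }.
Union: FOLLOW(E) = { $, b, j, q, t, u }.

{ $, b, j, q, t, u }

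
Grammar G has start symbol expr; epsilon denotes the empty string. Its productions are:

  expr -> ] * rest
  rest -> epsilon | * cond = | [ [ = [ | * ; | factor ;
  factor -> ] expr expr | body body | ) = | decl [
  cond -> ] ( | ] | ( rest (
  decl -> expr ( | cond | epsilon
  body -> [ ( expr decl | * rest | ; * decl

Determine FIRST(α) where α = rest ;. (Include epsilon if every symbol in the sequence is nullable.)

Add FIRST(rest)\{epsilon} = { (, ), *, ;, [, ] }; rest is nullable, continue.
; is a terminal; add {;} and stop.

{ (, ), *, ;, [, ] }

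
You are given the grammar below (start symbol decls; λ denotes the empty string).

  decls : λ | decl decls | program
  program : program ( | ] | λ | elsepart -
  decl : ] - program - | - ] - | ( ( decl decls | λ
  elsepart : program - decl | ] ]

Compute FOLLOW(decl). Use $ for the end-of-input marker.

In decls : decl decls: add FIRST(decls)\{λ} = { (, -, ] }.
  Since decls is nullable, also add FOLLOW(decls) = { $, (, -, ] }.
In decl : ( ( decl decls: add FIRST(decls)\{λ} = { (, -, ] }.
  Since decls is nullable, also add FOLLOW(decl) = { $, (, -, ] }.
In elsepart : program - decl: decl is at the end, add FOLLOW(elsepart) = { - }.
Union: FOLLOW(decl) = { $, (, -, ] }.

{ $, (, -, ] }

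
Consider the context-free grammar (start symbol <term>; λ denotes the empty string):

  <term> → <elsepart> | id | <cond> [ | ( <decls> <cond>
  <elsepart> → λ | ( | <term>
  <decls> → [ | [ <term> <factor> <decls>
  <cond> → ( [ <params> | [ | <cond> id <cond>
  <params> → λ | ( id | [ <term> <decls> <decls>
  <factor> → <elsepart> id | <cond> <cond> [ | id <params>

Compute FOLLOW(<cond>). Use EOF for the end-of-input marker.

In <term> → <cond> [: add FIRST([) = { [ }.
In <term> → ( <decls> <cond>: <cond> is at the end, add FOLLOW(<term>) = { EOF, (, [, id }.
In <cond> → <cond> id <cond>: add FIRST(id <cond>) = { id }.
In <cond> → <cond> id <cond>: <cond> is at the end, add FOLLOW(<cond>) = { EOF, (, [, id }.
In <factor> → <cond> <cond> [: add FIRST(<cond> [) = { (, [ }.
In <factor> → <cond> <cond> [: add FIRST([) = { [ }.
Union: FOLLOW(<cond>) = { EOF, (, [, id }.

{ EOF, (, [, id }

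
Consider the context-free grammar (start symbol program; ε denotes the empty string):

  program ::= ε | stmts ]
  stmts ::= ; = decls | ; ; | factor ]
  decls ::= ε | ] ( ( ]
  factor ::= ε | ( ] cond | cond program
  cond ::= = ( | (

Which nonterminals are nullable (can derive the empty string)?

Directly nullable (have an ε-production): program, decls, factor.
No other nonterminal has a production whose RHS symbols are all nullable.

{ decls, factor, program }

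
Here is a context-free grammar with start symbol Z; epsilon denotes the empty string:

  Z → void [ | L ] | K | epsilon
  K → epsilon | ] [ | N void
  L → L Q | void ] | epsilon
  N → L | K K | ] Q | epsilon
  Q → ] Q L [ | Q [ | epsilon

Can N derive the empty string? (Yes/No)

N has an epsilon-production, so N ⇒ epsilon.

Yes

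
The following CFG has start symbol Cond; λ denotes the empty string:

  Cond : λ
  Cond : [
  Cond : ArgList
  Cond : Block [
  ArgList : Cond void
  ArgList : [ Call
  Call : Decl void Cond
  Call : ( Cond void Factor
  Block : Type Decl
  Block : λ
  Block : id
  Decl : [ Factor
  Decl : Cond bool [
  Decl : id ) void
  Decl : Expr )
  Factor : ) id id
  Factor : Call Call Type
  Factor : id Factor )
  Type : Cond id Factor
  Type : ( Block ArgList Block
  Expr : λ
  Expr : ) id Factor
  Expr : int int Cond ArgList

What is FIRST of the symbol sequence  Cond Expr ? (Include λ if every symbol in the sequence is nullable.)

Add FIRST(Cond)\{λ} = { (, [, id, void }; Cond is nullable, continue.
Add FIRST(Expr)\{λ} = { ), int }; Expr is nullable, continue.
Every symbol is nullable, so include λ.

{ (, ), [, id, int, void, λ }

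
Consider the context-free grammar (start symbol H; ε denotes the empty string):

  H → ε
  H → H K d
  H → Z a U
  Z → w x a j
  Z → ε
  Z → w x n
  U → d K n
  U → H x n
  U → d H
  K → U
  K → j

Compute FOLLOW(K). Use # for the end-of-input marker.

{ d, n }

In H → H K d: add FIRST(d) = { d }.
In U → d K n: add FIRST(n) = { n }.
Union: FOLLOW(K) = { d, n }.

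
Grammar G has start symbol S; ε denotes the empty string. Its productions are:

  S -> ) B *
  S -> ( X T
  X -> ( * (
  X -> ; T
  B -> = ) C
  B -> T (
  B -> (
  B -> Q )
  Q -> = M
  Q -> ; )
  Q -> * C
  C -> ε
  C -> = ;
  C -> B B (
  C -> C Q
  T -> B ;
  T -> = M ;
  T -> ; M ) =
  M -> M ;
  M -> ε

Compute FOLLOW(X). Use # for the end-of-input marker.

In S -> ( X T: add FIRST(T) = { (, *, ;, = }.
Union: FOLLOW(X) = { (, *, ;, = }.

{ (, *, ;, = }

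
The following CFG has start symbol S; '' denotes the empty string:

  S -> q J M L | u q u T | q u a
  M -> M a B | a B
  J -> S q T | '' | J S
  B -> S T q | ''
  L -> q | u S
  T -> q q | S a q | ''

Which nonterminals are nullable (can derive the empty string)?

Directly nullable (have an ''-production): J, B, T.
No other nonterminal has a production whose RHS symbols are all nullable.

{ B, J, T }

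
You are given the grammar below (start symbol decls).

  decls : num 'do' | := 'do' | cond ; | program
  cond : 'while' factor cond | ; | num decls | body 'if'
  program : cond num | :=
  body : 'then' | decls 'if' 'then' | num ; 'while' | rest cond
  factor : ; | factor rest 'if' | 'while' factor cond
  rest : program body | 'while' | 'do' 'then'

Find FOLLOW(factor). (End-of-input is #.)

{ 'do', 'then', 'while', :=, ;, num }

In cond : 'while' factor cond: add FIRST(cond) = { 'do', 'then', 'while', :=, ;, num }.
In factor : factor rest 'if': add FIRST(rest 'if') = { 'do', 'then', 'while', :=, ;, num }.
In factor : 'while' factor cond: add FIRST(cond) = { 'do', 'then', 'while', :=, ;, num }.
Union: FOLLOW(factor) = { 'do', 'then', 'while', :=, ;, num }.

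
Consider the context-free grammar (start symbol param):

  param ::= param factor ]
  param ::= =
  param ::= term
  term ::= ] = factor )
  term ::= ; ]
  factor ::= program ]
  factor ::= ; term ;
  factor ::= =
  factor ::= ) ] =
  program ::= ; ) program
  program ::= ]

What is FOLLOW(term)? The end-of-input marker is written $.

In param ::= term: term is at the end, add FOLLOW(param) = { $, ), ;, =, ] }.
In factor ::= ; term ;: add FIRST(;) = { ; }.
Union: FOLLOW(term) = { $, ), ;, =, ] }.

{ $, ), ;, =, ] }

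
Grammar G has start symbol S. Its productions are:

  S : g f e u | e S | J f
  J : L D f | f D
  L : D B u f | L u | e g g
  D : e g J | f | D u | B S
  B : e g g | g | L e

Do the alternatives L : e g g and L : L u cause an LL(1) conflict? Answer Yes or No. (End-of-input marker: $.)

FIRST(e g g) = { e } and FIRST(L u) = { e, f, g }.
Both contain e, so the two alternatives are not disjoint — LL(1) conflict.

Yes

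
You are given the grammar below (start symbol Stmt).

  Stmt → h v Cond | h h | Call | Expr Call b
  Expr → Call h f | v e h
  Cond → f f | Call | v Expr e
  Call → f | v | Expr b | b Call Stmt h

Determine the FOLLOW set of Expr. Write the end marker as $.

In Stmt → Expr Call b: add FIRST(Call b) = { b, f, v }.
In Cond → v Expr e: add FIRST(e) = { e }.
In Call → Expr b: add FIRST(b) = { b }.
Union: FOLLOW(Expr) = { b, e, f, v }.

{ b, e, f, v }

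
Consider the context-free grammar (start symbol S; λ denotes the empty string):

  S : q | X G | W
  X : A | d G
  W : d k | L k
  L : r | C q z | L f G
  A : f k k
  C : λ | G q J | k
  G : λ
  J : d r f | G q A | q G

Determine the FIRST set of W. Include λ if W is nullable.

W : d k contributes {d}.
From W : L k: add FIRST(L) = { k, q, r }.
Union: FIRST(W) = { d, k, q, r }.

{ d, k, q, r }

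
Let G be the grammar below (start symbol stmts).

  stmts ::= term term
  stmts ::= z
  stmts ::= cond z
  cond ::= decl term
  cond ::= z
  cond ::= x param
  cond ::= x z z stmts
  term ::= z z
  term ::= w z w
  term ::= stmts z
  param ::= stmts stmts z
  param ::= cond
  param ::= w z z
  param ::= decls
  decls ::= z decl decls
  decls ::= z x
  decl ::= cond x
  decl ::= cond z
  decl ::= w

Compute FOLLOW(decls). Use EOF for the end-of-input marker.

{ x, z }

In param ::= decls: decls is at the end, add FOLLOW(param) = { x, z }.
In decls ::= z decl decls: decls is at the end, add FOLLOW(decls) = { x, z }.
Union: FOLLOW(decls) = { x, z }.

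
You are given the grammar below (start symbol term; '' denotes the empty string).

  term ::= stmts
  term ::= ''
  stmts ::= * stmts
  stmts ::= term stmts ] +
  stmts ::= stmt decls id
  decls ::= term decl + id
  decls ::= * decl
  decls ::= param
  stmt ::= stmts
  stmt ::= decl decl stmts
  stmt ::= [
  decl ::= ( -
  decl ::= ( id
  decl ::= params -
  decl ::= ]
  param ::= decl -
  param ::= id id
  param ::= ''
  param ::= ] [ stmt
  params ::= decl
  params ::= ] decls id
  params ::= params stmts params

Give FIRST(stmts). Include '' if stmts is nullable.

{ (, *, [, ] }

stmts ::= * stmts contributes {*}.
From stmts ::= term stmts ] +: term nullable, take FIRST(term) ∪ FIRST(stmts) = { (, *, [, ] }.
From stmts ::= stmt decls id: add FIRST(stmt) = { (, *, [, ] }.
Union: FIRST(stmts) = { (, *, [, ] }.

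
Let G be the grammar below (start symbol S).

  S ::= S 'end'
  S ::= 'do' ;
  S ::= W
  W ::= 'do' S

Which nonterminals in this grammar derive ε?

No nonterminal has an empty production or an RHS whose symbols are all nullable.

{ } (none)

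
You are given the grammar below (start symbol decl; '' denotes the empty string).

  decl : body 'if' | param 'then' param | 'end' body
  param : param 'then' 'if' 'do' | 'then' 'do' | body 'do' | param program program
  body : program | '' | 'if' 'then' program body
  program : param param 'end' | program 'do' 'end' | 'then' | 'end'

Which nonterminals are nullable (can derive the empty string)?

{ body }

Directly nullable (have an ''-production): body.
No other nonterminal has a production whose RHS symbols are all nullable.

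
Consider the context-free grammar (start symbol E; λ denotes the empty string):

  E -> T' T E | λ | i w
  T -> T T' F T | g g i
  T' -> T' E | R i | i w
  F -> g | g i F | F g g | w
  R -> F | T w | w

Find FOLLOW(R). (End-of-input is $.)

{ i }

In T' -> R i: add FIRST(i) = { i }.
Union: FOLLOW(R) = { i }.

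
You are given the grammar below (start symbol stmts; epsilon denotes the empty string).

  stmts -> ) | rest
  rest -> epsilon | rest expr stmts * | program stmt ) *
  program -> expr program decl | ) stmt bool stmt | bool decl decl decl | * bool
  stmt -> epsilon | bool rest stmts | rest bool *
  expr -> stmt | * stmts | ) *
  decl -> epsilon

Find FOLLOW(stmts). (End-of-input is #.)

stmts is the start symbol, so # ∈ FOLLOW(stmts).
In rest -> rest expr stmts *: add FIRST(*) = { * }.
In stmt -> bool rest stmts: stmts is at the end, add FOLLOW(stmt) = { ), *, bool }.
In expr -> * stmts: stmts is at the end, add FOLLOW(expr) = { ), *, bool }.
Union: FOLLOW(stmts) = { #, ), *, bool }.

{ #, ), *, bool }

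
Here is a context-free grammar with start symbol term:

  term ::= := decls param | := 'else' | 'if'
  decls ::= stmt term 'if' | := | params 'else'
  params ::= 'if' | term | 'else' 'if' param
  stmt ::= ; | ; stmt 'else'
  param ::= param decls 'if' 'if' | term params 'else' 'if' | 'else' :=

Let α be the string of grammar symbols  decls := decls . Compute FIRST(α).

{ 'else', 'if', :=, ; }

Add FIRST(decls) = { 'else', 'if', :=, ; }; decls is not nullable, stop.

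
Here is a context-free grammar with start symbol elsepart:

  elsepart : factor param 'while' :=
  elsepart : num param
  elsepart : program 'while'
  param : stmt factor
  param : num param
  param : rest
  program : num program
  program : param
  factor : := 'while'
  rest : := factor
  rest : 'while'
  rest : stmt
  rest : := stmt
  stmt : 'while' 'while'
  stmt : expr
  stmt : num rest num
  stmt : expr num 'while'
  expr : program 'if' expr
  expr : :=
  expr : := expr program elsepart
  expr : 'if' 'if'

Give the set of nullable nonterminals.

{ } (none)

No nonterminal has an empty production or an RHS whose symbols are all nullable.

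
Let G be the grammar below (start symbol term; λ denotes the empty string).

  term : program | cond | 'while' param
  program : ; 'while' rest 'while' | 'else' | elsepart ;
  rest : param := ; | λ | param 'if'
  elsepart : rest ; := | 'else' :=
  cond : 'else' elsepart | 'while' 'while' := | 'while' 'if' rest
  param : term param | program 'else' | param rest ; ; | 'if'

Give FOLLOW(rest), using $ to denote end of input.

{ $, 'else', 'if', 'while', ; }

In program : ; 'while' rest 'while': add FIRST('while') = { 'while' }.
In elsepart : rest ; :=: add FIRST(; :=) = { ; }.
In cond : 'while' 'if' rest: rest is at the end, add FOLLOW(cond) = { $, 'else', 'if', 'while', ; }.
In param : param rest ; ;: add FIRST(; ;) = { ; }.
Union: FOLLOW(rest) = { $, 'else', 'if', 'while', ; }.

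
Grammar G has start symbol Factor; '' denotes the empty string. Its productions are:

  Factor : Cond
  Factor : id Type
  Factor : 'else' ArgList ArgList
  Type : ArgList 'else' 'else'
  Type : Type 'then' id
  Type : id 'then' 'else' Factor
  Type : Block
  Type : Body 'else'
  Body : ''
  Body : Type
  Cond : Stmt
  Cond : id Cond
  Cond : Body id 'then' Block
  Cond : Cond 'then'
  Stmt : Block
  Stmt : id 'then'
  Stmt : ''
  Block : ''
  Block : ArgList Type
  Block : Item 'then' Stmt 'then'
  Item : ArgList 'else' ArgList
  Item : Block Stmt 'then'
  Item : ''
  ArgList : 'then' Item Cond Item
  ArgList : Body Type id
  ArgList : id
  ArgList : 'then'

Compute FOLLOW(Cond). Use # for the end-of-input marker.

{ #, 'else', 'then', id }

In Factor : Cond: Cond is at the end, add FOLLOW(Factor) = { #, 'else', 'then', id }.
In Cond : id Cond: Cond is at the end, add FOLLOW(Cond) = { #, 'else', 'then', id }.
In Cond : Cond 'then': add FIRST('then') = { 'then' }.
In ArgList : 'then' Item Cond Item: add FIRST(Item)\{''} = { 'else', 'then', id }.
  Since Item is nullable, also add FOLLOW(ArgList) = { #, 'else', 'then', id }.
Union: FOLLOW(Cond) = { #, 'else', 'then', id }.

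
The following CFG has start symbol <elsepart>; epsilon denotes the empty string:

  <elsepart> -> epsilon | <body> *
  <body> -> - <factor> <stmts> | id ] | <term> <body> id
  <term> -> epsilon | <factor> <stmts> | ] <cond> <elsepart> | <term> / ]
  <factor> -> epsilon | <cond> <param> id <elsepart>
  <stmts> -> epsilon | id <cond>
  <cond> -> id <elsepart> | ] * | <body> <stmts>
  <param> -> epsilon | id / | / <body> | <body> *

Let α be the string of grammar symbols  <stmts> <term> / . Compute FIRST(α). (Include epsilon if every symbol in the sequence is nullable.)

Add FIRST(<stmts>)\{epsilon} = { id }; <stmts> is nullable, continue.
Add FIRST(<term>)\{epsilon} = { -, /, ], id }; <term> is nullable, continue.
/ is a terminal; add {/} and stop.

{ -, /, ], id }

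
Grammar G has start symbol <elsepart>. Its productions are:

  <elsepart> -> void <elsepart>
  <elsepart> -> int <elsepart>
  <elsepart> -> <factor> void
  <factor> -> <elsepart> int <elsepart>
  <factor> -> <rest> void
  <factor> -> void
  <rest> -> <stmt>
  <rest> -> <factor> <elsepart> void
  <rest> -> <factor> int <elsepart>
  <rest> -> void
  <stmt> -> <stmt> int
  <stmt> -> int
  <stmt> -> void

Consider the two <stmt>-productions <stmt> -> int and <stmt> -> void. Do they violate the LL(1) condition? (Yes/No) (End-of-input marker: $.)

No

FIRST(int) = { int } and FIRST(void) = { void }.
The FIRST sets are disjoint and neither alternative is nullable — no conflict.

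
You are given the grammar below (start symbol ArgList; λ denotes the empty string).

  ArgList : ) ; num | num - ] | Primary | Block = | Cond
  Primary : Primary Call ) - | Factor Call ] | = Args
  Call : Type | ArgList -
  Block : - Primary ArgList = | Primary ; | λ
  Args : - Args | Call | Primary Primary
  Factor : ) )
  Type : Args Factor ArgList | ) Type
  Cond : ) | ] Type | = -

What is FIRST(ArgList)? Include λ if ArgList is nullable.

ArgList : ) ; num contributes {)}.
ArgList : num - ] contributes {num}.
From ArgList : Primary: add FIRST(Primary) = { ), = }.
From ArgList : Block =: Block nullable, take FIRST(Block) ∪ {=} = { ), -, = }.
From ArgList : Cond: add FIRST(Cond) = { ), =, ] }.
Union: FIRST(ArgList) = { ), -, =, ], num }.

{ ), -, =, ], num }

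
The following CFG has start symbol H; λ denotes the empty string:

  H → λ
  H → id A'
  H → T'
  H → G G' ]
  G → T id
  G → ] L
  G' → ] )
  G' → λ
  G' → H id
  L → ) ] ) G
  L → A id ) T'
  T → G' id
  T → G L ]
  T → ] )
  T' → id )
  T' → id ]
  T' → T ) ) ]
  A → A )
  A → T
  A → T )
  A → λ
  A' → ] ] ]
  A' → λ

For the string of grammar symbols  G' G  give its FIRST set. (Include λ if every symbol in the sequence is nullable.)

{ ], id }

Add FIRST(G')\{λ} = { ], id }; G' is nullable, continue.
Add FIRST(G) = { ], id }; G is not nullable, stop.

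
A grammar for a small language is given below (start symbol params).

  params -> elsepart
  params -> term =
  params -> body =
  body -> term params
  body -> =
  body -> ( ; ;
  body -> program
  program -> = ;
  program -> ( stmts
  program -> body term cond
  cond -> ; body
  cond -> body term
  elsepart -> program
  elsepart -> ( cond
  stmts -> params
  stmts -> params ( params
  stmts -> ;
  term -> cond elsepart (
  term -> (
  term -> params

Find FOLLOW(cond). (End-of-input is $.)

In program -> body term cond: cond is at the end, add FOLLOW(program) = { $, (, ;, = }.
In elsepart -> ( cond: cond is at the end, add FOLLOW(elsepart) = { $, (, ;, = }.
In term -> cond elsepart (: add FIRST(elsepart () = { (, ;, = }.
Union: FOLLOW(cond) = { $, (, ;, = }.

{ $, (, ;, = }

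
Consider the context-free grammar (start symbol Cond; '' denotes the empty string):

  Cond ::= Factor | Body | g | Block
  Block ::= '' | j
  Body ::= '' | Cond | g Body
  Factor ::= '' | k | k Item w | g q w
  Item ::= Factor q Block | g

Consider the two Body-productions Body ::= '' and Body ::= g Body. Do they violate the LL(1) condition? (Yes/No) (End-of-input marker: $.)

FIRST('') = { '' } and FIRST(g Body) = { g }.
The first is nullable but FOLLOW(Body) = { $ } is disjoint from FIRST of the second.

No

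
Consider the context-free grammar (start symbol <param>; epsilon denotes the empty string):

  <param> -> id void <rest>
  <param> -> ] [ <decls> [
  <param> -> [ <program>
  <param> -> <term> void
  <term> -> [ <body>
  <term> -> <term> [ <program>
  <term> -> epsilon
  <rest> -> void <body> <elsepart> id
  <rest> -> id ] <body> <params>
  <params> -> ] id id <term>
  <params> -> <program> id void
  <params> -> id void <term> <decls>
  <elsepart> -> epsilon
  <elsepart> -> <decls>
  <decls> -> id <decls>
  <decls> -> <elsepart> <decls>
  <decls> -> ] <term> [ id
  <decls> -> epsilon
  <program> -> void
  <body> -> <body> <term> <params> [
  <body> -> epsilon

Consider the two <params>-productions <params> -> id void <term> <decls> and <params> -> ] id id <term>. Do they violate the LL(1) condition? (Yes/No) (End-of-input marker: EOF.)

FIRST(id void <term> <decls>) = { id } and FIRST(] id id <term>) = { ] }.
The FIRST sets are disjoint and neither alternative is nullable — no conflict.

No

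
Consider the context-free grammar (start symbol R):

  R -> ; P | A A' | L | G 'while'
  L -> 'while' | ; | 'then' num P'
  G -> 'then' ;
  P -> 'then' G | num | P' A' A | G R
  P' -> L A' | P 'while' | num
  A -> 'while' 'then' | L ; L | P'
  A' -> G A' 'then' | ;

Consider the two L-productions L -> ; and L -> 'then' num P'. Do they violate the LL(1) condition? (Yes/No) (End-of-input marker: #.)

No

FIRST(;) = { ; } and FIRST('then' num P') = { 'then' }.
The FIRST sets are disjoint and neither alternative is nullable — no conflict.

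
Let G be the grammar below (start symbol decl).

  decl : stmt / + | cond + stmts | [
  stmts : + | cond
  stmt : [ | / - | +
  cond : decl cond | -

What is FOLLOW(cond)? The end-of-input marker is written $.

{ $, +, -, /, [ }

In decl : cond + stmts: add FIRST(+ stmts) = { + }.
In stmts : cond: cond is at the end, add FOLLOW(stmts) = { $, +, -, /, [ }.
In cond : decl cond: cond is at the end, add FOLLOW(cond) = { $, +, -, /, [ }.
Union: FOLLOW(cond) = { $, +, -, /, [ }.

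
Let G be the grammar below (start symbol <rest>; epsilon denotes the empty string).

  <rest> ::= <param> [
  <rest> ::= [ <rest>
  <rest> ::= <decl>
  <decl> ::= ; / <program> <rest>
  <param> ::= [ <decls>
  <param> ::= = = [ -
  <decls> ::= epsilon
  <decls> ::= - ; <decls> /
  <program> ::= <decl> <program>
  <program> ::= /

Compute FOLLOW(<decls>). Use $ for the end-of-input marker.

{ /, [ }

In <param> ::= [ <decls>: <decls> is at the end, add FOLLOW(<param>) = { [ }.
In <decls> ::= - ; <decls> /: add FIRST(/) = { / }.
Union: FOLLOW(<decls>) = { /, [ }.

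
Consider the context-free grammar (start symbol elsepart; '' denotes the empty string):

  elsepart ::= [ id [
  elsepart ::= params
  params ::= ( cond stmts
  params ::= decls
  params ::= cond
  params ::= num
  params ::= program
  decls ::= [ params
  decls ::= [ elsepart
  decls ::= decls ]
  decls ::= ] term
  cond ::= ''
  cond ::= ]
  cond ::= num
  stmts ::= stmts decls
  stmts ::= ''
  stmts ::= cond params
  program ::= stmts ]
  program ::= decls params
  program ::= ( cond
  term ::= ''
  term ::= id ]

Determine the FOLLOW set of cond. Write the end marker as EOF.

In params ::= ( cond stmts: add FIRST(stmts)\{''} = { (, [, ], num }.
  Since stmts is nullable, also add FOLLOW(params) = { EOF, (, [, ], num }.
In params ::= cond: cond is at the end, add FOLLOW(params) = { EOF, (, [, ], num }.
In stmts ::= cond params: add FIRST(params)\{''} = { (, [, ], num }.
  Since params is nullable, also add FOLLOW(stmts) = { EOF, (, [, ], num }.
In program ::= ( cond: cond is at the end, add FOLLOW(program) = { EOF, (, [, ], num }.
Union: FOLLOW(cond) = { EOF, (, [, ], num }.

{ EOF, (, [, ], num }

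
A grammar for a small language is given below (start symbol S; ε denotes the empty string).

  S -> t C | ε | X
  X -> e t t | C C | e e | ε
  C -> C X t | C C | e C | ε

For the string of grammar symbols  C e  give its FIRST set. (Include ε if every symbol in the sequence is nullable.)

{ e, t }

Add FIRST(C)\{ε} = { e, t }; C is nullable, continue.
e is a terminal; add {e} and stop.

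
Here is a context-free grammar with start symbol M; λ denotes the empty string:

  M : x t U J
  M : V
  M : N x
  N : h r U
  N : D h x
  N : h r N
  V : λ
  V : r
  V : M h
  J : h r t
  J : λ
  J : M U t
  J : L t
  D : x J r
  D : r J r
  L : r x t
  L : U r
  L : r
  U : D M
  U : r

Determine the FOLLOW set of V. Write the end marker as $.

{ $, h, r, t, x }

In M : V: V is at the end, add FOLLOW(M) = { $, h, r, t, x }.
Union: FOLLOW(V) = { $, h, r, t, x }.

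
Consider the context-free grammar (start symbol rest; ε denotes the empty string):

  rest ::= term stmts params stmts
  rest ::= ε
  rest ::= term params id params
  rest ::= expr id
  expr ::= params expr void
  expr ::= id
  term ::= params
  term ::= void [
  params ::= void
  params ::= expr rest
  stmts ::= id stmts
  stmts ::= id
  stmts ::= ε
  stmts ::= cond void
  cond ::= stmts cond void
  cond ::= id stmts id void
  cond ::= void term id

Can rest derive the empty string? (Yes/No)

Yes

rest has an ε-production, so rest ⇒ ε.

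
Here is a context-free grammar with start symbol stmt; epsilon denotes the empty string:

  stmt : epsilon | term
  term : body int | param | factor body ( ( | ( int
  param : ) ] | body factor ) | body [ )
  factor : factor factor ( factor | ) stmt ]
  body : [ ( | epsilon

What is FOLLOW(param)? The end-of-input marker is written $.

In term : param: param is at the end, add FOLLOW(term) = { $, ] }.
Union: FOLLOW(param) = { $, ] }.

{ $, ] }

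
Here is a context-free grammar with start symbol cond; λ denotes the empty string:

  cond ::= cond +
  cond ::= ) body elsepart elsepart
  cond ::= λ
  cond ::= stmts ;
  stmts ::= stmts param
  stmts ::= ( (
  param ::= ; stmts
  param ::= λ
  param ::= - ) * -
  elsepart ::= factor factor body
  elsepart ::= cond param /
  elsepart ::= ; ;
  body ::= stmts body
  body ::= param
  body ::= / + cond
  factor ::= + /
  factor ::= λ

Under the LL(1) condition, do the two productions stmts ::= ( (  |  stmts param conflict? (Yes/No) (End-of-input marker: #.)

FIRST(( () = { ( } and FIRST(stmts param) = { ( }.
Both contain (, so the two alternatives are not disjoint — LL(1) conflict.

Yes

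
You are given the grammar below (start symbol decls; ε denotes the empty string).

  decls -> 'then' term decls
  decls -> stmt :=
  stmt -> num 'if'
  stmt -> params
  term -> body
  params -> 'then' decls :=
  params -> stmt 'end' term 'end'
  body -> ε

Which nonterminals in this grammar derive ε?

{ body, term }

Directly nullable (have an ε-production): body.
term -> body with every symbol nullable, so term is nullable.
No other nonterminal has a production whose RHS symbols are all nullable.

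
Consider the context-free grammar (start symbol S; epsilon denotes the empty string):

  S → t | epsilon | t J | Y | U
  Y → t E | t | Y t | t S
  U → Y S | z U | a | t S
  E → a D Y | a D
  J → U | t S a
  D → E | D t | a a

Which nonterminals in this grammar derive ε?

{ S }

Directly nullable (have an epsilon-production): S.
No other nonterminal has a production whose RHS symbols are all nullable.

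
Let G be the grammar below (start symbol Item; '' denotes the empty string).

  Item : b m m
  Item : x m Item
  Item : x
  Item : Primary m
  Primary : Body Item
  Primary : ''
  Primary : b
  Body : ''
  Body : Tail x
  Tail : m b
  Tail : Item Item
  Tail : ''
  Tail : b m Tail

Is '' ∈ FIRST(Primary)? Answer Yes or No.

Yes

Primary has an ''-production, so Primary ⇒ ''.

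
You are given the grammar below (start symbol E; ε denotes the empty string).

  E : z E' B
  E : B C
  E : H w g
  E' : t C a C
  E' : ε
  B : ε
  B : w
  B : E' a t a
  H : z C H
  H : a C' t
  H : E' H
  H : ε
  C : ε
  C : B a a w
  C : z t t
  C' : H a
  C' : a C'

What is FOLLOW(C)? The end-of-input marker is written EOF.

In E : B C: C is at the end, add FOLLOW(E) = { EOF }.
In E' : t C a C: add FIRST(a C) = { a }.
In E' : t C a C: C is at the end, add FOLLOW(E') = { EOF, a, t, w, z }.
In H : z C H: add FIRST(H)\{ε} = { a, t, z }.
  Since H is nullable, also add FOLLOW(H) = { a, w }.
Union: FOLLOW(C) = { EOF, a, t, w, z }.

{ EOF, a, t, w, z }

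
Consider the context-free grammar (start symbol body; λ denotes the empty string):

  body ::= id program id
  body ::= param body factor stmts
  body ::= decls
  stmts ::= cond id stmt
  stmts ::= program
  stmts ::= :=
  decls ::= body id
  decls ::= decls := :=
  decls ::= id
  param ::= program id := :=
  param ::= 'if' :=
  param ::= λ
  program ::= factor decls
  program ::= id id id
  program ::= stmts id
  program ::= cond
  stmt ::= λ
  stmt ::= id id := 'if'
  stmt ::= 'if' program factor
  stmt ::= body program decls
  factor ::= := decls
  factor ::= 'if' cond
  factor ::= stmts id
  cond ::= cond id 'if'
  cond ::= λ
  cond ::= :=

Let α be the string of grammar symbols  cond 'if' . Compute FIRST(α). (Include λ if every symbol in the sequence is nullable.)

{ 'if', :=, id }

Add FIRST(cond)\{λ} = { :=, id }; cond is nullable, continue.
'if' is a terminal; add {'if'} and stop.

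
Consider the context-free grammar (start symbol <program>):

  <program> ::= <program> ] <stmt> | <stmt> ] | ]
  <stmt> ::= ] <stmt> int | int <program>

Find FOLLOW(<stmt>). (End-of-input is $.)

{ $, ], int }

In <program> ::= <program> ] <stmt>: <stmt> is at the end, add FOLLOW(<program>) = { $, ], int }.
In <program> ::= <stmt> ]: add FIRST(]) = { ] }.
In <stmt> ::= ] <stmt> int: add FIRST(int) = { int }.
Union: FOLLOW(<stmt>) = { $, ], int }.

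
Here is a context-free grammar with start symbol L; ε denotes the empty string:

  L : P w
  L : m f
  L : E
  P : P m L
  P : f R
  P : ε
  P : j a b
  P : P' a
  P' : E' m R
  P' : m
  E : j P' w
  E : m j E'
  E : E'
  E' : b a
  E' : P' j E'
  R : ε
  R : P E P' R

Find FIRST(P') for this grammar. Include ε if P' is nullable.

{ b, m }

From P' : E' m R: add FIRST(E') = { b, m }.
P' : m contributes {m}.
Union: FIRST(P') = { b, m }.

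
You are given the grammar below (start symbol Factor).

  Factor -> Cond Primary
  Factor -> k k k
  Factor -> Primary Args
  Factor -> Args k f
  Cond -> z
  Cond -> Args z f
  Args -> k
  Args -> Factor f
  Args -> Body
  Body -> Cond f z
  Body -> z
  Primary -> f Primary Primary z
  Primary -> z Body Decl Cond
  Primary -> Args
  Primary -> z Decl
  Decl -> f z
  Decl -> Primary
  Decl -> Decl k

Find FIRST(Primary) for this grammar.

{ f, k, z }

Primary -> f Primary Primary z contributes {f}.
Primary -> z Body Decl Cond contributes {z}.
From Primary -> Args: add FIRST(Args) = { f, k, z }.
Primary -> z Decl contributes {z}.
Union: FIRST(Primary) = { f, k, z }.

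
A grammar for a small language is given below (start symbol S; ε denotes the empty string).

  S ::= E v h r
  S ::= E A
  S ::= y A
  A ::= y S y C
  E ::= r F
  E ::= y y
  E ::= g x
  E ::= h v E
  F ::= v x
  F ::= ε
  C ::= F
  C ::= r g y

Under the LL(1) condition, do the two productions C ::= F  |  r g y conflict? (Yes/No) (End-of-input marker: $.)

No

FIRST(F) = { v, ε } and FIRST(r g y) = { r }.
The first is nullable but FOLLOW(C) = { $, y } is disjoint from FIRST of the second.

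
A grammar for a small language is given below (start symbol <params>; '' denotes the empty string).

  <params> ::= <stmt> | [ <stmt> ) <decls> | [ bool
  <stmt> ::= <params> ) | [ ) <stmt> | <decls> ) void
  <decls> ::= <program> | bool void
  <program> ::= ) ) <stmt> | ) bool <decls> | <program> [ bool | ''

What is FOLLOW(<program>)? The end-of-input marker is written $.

In <decls> ::= <program>: <program> is at the end, add FOLLOW(<decls>) = { $, ), [ }.
In <program> ::= <program> [ bool: add FIRST([ bool) = { [ }.
Union: FOLLOW(<program>) = { $, ), [ }.

{ $, ), [ }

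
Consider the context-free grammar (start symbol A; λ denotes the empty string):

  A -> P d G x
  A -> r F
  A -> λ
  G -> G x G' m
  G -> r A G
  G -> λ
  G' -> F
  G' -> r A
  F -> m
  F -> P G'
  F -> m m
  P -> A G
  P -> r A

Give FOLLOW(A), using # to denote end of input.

A is the start symbol, so # ∈ FOLLOW(A).
In G -> r A G: add FIRST(G)\{λ} = { r, x }.
  Since G is nullable, also add FOLLOW(G) = { d, m, r, x }.
In G' -> r A: A is at the end, add FOLLOW(G') = { #, d, m, r, x }.
In P -> A G: add FIRST(G)\{λ} = { r, x }.
  Since G is nullable, also add FOLLOW(P) = { d, m, r, x }.
In P -> r A: A is at the end, add FOLLOW(P) = { d, m, r, x }.
Union: FOLLOW(A) = { #, d, m, r, x }.

{ #, d, m, r, x }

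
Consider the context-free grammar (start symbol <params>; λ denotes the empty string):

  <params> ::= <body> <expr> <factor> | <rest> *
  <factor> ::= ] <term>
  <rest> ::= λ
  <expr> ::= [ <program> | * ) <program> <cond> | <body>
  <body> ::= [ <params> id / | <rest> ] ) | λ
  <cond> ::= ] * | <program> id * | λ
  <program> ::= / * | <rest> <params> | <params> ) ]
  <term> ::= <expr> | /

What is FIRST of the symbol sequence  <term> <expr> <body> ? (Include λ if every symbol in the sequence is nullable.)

Add FIRST(<term>)\{λ} = { *, /, [, ] }; <term> is nullable, continue.
Add FIRST(<expr>)\{λ} = { *, [, ] }; <expr> is nullable, continue.
Add FIRST(<body>)\{λ} = { [, ] }; <body> is nullable, continue.
Every symbol is nullable, so include λ.

{ *, /, [, ], λ }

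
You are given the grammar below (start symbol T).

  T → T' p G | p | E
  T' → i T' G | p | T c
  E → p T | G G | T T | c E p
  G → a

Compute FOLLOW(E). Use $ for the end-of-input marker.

In T → E: E is at the end, add FOLLOW(T) = { $, a, c, i, p }.
In E → c E p: add FIRST(p) = { p }.
Union: FOLLOW(E) = { $, a, c, i, p }.

{ $, a, c, i, p }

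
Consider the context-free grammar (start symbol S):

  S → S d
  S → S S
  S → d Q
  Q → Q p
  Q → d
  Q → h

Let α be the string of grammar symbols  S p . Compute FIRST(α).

{ d }

Add FIRST(S) = { d }; S is not nullable, stop.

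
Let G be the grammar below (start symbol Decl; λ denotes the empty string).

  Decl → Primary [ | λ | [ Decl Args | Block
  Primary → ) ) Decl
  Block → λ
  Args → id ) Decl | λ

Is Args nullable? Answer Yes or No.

Yes

Args has an λ-production, so Args ⇒ λ.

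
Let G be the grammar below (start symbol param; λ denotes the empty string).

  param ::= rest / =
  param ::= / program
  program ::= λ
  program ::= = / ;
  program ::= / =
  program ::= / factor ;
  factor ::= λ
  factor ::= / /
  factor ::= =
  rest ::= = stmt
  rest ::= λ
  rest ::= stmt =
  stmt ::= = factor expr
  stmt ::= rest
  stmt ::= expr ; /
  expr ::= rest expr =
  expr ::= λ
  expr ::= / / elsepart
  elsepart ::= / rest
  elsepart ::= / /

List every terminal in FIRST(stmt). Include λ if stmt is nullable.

stmt ::= = factor expr contributes {=}.
From stmt ::= rest: add FIRST(rest) = { /, ;, =, λ } (including λ since rest is nullable).
From stmt ::= expr ; /: expr nullable, take FIRST(expr) ∪ {;} = { /, ;, = }.
Union: FIRST(stmt) = { /, ;, =, λ }.

{ /, ;, =, λ }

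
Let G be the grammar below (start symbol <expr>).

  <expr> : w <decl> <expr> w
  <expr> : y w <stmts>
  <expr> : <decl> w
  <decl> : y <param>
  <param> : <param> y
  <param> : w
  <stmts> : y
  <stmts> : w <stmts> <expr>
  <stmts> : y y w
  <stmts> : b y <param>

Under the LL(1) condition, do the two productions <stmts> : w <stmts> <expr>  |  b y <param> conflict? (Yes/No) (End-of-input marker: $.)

No

FIRST(w <stmts> <expr>) = { w } and FIRST(b y <param>) = { b }.
The FIRST sets are disjoint and neither alternative is nullable — no conflict.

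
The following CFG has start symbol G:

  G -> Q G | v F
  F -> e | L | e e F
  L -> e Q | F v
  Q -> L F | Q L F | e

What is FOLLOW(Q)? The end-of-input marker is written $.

{ $, e, v }

In G -> Q G: add FIRST(G) = { e, v }.
In L -> e Q: Q is at the end, add FOLLOW(L) = { $, e, v }.
In Q -> Q L F: add FIRST(L F) = { e }.
Union: FOLLOW(Q) = { $, e, v }.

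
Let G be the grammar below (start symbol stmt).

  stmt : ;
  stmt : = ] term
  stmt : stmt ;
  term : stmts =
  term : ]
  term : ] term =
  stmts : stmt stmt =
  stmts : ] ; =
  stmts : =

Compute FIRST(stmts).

From stmts : stmt stmt =: add FIRST(stmt) = { ;, = }.
stmts : ] ; = contributes {]}.
stmts : = contributes {=}.
Union: FIRST(stmts) = { ;, =, ] }.

{ ;, =, ] }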